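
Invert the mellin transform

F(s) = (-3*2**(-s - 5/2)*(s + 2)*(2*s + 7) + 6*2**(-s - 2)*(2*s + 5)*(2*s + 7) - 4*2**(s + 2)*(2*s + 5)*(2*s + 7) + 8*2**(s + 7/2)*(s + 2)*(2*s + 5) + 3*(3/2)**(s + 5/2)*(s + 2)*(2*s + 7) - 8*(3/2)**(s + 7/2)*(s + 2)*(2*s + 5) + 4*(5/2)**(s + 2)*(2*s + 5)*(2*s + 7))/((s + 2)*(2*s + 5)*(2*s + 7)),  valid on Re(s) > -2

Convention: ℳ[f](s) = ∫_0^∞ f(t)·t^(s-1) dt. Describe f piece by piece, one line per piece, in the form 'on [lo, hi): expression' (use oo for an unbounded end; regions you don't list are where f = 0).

integrate the 4 segments split at 1/2, 3/2, 2, then add the results
segment [0, 1/2) carries 6*t**2; integrate it
over [1/2, 3/2), the kernel integral of 3*t**(5/2)/2 enters the sum
the [3/2, 2) slice contributes ∫ 4*t**(7/2)·t^(s-1) dt
segment [2, 5/2) carries 4*t**2; integrate it

on [0, 1/2): 6*t**2
on [1/2, 3/2): 3*t**(5/2)/2
on [3/2, 2): 4*t**(7/2)
on [2, 5/2): 4*t**2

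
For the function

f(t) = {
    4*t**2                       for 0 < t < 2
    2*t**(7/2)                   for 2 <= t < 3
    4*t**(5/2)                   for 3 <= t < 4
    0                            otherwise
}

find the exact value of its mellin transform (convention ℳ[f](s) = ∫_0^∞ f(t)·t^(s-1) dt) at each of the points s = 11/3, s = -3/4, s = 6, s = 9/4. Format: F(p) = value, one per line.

summing 3 kernel integrals split by 2, 3 yields ℳ[f](s)
[0, 2) adds the kernel integral of 4*t**2
[2, 3) adds the kernel integral of 2*t**(7/2)
segment 3 to 4 holds 4*t**(5/2); add its integral

F(11/3) = -1536*2**(1/6)/43 + 384*2**(2/3)/17 + 218700*3**(1/6)/1591 + 98304*2**(1/3)/37
F(-3/4) = -32*2**(3/4)/11 - 24*3**(3/4)/77 + 32*2**(1/4)/5 + 128*sqrt(2)/7
F(6) = -2048*sqrt(2)/19 + 341172*sqrt(3)/323 + 1050752/17
F(9/4) = -256*2**(3/4)/23 + 256*2**(1/4)/17 + 7128*3**(3/4)/437 + 8192*sqrt(2)/19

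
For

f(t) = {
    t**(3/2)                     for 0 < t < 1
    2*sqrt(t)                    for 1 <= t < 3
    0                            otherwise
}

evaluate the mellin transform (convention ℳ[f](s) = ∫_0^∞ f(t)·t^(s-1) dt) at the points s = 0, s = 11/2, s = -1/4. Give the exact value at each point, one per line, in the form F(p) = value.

F(0) = -10/3 + 4*sqrt(3)
F(11/2) = 5099/21
F(-1/4) = -36/5 + 8*3**(1/4)

cuts at 1: linearity sums the 2 kernel integrals
between 0 and 1 the integrand is t**(3/2)·t^(s-1)
over [1, 3), the kernel integral of 2*sqrt(t) enters the sum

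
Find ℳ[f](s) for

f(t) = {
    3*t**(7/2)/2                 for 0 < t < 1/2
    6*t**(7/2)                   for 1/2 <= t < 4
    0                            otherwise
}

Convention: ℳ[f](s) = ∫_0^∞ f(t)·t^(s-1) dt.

3*(-3*2**(-s - 7/2) + 4*4**(s + 7/2))/(2*s + 7)
  Re(s) > -7/2

split f at 1/2: ℳ[f](s) collects 2 kernel integrals
for t in [0, 1/2): the term is ∫ 3*t**(7/2)/2·t^(s-1)
between 1/2 and 4 the integrand is 6*t**(7/2)·t^(s-1)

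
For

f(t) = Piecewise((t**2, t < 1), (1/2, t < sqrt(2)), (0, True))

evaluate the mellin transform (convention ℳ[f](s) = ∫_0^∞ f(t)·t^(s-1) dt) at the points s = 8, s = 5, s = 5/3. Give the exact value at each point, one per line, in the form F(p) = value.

remove the power substitution first: t on [0, 1); 1/2 on [1, 2)
decompose at 1; ℳ[f](s) sums the 2 pieces' integrals
segment [0, 1) carries t**2; integrate it
on [1, sqrt(2)) integrate f = 1/2 against the kernel

F(8) = 83/80
F(5) = 3/70 + 2*sqrt(2)/5
F(5/3) = -3/110 + 3*2**(5/6)/10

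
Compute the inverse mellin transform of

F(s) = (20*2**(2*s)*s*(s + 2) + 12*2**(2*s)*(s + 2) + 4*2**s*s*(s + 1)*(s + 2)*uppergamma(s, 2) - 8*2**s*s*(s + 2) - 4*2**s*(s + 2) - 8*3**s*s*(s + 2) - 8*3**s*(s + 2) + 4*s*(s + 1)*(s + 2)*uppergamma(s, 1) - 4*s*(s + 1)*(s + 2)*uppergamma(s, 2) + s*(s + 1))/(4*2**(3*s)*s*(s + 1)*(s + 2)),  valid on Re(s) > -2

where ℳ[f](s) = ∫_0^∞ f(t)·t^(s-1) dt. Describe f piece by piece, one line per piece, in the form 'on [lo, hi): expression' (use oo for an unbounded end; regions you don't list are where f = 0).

on [0, 1/8): 16*t**2
on [1/8, 1/4): exp(-8*t)
on [1/4, 3/8): 4*t + 1
on [3/8, 1/2): 4*t + 3
on [1/2, oo): exp(-4*t)

back out the common scale on t: 4*t**2 on [0, 1/4); exp(-4*t) on [1/4, 1/2); 2*t + 1 on [1/2, 3/4); …
strip the common scale on t: t**2 on [0, 1/2); exp(-2*t) on [1/2, 1); t + 1 on [1, 3/2); …
breakpoints 1/8, 1/4, 3/8, 1/2: one integral from each of the 5 segments
the [0, 1/8) slice contributes ∫ 16*t**2·t^(s-1) dt
piece [1/8, 1/4): integrate exp(-8*t) against the kernel
the [1/4, 3/8) slice contributes ∫ (4*t + 1)·t^(s-1) dt
∫ (4*t + 3)·t^(s-1) over [3/8, 1/2)
∫ over [1/2, ∞) of exp(-4*t)·t^(s-1) joins the sum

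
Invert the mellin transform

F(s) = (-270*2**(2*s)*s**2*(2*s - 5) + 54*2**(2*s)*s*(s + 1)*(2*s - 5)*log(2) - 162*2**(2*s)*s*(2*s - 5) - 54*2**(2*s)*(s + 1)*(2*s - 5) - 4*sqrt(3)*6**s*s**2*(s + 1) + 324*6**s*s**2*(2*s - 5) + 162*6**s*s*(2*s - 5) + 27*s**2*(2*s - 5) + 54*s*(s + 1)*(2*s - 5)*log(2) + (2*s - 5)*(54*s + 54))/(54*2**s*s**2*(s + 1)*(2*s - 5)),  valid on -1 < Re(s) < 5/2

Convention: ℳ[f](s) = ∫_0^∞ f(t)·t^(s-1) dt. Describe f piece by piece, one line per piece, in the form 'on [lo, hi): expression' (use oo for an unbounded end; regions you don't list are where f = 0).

summing 4 kernel integrals split by 1/2, 2, 3 yields ℳ[f](s)
[0, 1/2) adds the kernel integral of t
piece [1/2, 2): integrate log(t) against the kernel
on [2, 3): add ∫ (t + 3)·t^(s-1) dt
the [3, ∞) slice contributes ∫ t**(-5/2)·t^(s-1) dt

on [0, 1/2): t
on [1/2, 2): log(t)
on [2, 3): t + 3
on [3, oo): t**(-5/2)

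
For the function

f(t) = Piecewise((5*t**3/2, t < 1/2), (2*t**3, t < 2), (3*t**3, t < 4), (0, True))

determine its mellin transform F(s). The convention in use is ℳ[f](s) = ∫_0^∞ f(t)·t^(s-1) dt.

(3072*2**(2*s) - 128*2**s + 2**(-s))/(16*(s + 3))
  Re(s) > -3

treat the 3 regions marked off by 1/2, 2 separately and sum
for t in [0, 1/2): the term is ∫ 5*t**3/2·t^(s-1)
the [1/2, 2) slice contributes ∫ 2*t**3·t^(s-1) dt
∫ 3*t**3·t^(s-1) over [2, 4)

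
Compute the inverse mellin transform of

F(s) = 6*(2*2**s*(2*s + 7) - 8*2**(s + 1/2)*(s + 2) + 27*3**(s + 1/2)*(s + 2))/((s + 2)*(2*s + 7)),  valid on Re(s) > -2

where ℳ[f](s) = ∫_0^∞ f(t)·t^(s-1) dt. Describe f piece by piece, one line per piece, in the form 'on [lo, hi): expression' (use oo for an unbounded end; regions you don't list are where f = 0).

treat the 2 regions marked off by 2 separately and sum
segment [0, 2) carries 3*t**2; integrate it
∫ over [2, 3) of 3*t**(7/2)·t^(s-1) joins the sum

on [0, 2): 3*t**2
on [2, 3): 3*t**(7/2)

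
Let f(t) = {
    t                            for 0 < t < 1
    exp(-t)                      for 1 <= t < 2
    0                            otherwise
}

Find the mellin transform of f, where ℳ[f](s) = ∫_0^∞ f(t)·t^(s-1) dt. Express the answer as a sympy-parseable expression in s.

linearity at 1 turns ℳ[f](s) into 2 summed integrals
∫ t·t^(s-1) over [0, 1)
[1, 2) adds the kernel integral of exp(-t)

((s + 1)*uppergamma(s, 1) - (s + 1)*uppergamma(s, 2) + 1)/(s + 1)
  Re(s) > -1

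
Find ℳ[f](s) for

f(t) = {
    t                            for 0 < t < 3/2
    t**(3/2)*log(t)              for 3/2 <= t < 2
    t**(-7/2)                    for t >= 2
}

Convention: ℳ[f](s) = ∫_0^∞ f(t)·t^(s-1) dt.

2**(-s - 5/2)*(-2**(2*s + 6)*(s + 1)*(2*s - 7) + 3**(s + 1/2)*(s + 1)*(2*s - 7)*(2*s + 1)*(-12*log(3) + 12*log(2)) + 3**(s + 1/2)*(s + 1)*(2*s - 7)*(-24*log(3) + 24*log(2)) + 2*3**(s + 1/2)*sqrt(6)*(2*s - 7)*(8*s + (2*s + 1)**2 + 8) + 8*3**(s + 3/2)*(s + 1)*(2*s - 7) + 32*4**s*(s + 1)*(2*s - 7)*(2*s + 1)*log(2) + 64*4**s*(s + 1)*(2*s - 7)*log(2) - 4**s*(s + 1)*(8*s + (2*s + 1)**2 + 8))/((s + 1)*(2*s - 7)*(8*s + (2*s + 1)**2 + 8))
  -1 < Re(s) < 7/2

invert the shared t-power to get sqrt(t) on [0, 3/2); t*log(t) on [3/2, 2); t**(-4) on [2, ∞)
treat the 3 regions marked off by 3/2, 2 separately and sum
between 0 and 3/2 the integrand is t·t^(s-1)
on [3/2, 2): add ∫ t**(3/2)*log(t)·t^(s-1) dt
on [2, ∞): add ∫ t**(-7/2)·t^(s-1) dt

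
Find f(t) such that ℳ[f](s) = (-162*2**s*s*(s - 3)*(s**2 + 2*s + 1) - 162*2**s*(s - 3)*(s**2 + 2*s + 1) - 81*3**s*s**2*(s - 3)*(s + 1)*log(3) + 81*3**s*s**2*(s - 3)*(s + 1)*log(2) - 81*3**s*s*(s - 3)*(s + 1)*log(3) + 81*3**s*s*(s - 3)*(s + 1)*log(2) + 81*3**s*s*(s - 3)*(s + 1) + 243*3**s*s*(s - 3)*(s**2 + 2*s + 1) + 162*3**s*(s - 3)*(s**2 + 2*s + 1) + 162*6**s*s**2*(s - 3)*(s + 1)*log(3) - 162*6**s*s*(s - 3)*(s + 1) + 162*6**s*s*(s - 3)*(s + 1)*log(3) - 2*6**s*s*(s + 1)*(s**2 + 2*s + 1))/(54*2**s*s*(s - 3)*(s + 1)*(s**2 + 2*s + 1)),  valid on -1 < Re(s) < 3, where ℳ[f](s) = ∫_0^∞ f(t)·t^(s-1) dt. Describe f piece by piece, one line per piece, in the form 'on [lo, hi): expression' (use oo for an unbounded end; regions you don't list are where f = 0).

on [0, 1): t
on [1, 3/2): t + 3
on [3/2, 3): t*log(t)
on [3, oo): t**(-3)

integrate the 4 segments split at 1, 3/2, 3, then add the results
the [0, 1) slice contributes ∫ t·t^(s-1) dt
the [1, 3/2) slice contributes ∫ (t + 3)·t^(s-1) dt
on [3/2, 3) integrate f = t*log(t) against the kernel
segment 3 to ∞ holds t**(-3); add its integral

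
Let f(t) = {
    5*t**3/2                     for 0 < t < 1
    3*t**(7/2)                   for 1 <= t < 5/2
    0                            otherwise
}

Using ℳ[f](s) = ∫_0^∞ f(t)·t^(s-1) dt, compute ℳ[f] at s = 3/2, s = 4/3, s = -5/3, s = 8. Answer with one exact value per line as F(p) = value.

F(3/2) = 84311/1440
F(4/3) = -33/754 + 5625*2**(1/6)*5**(5/6)/464
F(-5/3) = 21/88 + 45*2**(1/6)*5**(5/6)/22
F(8) = -17/506 + 146484375*sqrt(10)/47104

treat the 2 regions marked off by 1 separately and sum
∫ 5*t**3/2·t^(s-1) over [0, 1)
on [1, 5/2) integrate f = 3*t**(7/2) against the kernel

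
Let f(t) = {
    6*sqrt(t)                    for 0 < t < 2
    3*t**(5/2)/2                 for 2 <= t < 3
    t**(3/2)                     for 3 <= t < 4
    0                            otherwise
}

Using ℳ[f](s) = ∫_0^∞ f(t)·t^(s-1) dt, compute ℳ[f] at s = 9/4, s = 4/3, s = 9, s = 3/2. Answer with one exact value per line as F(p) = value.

integrate the 3 segments split at 2, 3, then add the results
segment [0, 2) carries 6*sqrt(t); integrate it
on [2, 3) integrate f = 3*t**(5/2)/2 against the kernel
∫ t**(3/2)·t^(s-1) over [3, 4)

F(9/4) = 768*2**(3/4)/209 + 1746*3**(3/4)/95 + 512*sqrt(2)/15
F(4/3) = 864*2**(5/6)/253 + 192*2**(2/3)/17 + 2889*3**(5/6)/391
F(9) = 24576*sqrt(2)/437 + 2814669*sqrt(3)/161 + 4194304/21
F(3/2) = 1169/24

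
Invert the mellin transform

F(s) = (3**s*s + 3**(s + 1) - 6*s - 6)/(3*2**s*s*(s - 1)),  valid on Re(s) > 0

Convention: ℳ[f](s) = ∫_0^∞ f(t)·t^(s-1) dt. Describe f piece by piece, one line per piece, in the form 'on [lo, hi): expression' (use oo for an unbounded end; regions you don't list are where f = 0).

reversing the shared t-power: t on [0, 1/2); 2 - t on [1/2, 3/2)
breakpoints 1/2: one integral from each of the 2 segments
on [0, 1/2) integrate f = 1 against the kernel
segment 1/2 to 3/2 holds (2 - t)/t; add its integral

on [0, 1/2): 1
on [1/2, 3/2): (2 - t)/t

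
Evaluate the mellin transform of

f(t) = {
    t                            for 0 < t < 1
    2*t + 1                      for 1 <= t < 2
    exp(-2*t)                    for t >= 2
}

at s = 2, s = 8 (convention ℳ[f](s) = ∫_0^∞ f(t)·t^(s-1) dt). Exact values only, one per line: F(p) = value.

F(2) = 5*exp(-4)/4 + 13/2
F(8) = 16319*exp(-4)/16 + 3493/24

cuts at 1, 2: linearity sums the 3 kernel integrals
on [0, 1): add ∫ t·t^(s-1) dt
segment [1, 2) carries (2*t + 1); integrate it
on [2, ∞): add ∫ exp(-2*t)·t^(s-1) dt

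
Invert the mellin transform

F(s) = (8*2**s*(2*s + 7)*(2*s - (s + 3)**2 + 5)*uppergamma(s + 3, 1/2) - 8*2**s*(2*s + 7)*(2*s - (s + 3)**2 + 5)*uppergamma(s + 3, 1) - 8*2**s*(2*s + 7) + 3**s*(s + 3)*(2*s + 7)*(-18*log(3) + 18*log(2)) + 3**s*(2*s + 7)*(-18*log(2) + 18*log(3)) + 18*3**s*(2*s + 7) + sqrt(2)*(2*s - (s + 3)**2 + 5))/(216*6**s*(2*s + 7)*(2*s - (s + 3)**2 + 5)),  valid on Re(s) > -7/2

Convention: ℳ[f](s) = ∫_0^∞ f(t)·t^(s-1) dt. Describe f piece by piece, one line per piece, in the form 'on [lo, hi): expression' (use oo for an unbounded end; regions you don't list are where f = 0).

on [0, 1/6): sqrt(3)*t**(7/2)
on [1/6, 1/3): t**3*exp(-3*t)
on [1/3, 1/2): t**2*log(3*t)/3

the shared t-power comes off first: sqrt(3)*t**(3/2) on [0, 1/6); t*exp(-3*t) on [1/6, 1/3); log(3*t)/3 on [1/3, 1/2)
strip the shared t-power: sqrt(3)*sqrt(t) on [0, 1/6); exp(-3*t) on [1/6, 1/3); log(3*t)/(3*t) on [1/3, 1/2)
strip the common scale on t: sqrt(t) on [0, 1/2); exp(-t) on [1/2, 1); log(t)/t on [1, 3/2)
cuts at 1/6, 1/3: linearity sums the 3 kernel integrals
between 0 and 1/6 the integrand is sqrt(3)*t**(7/2)·t^(s-1)
for t in [1/6, 1/3): the term is ∫ t**3*exp(-3*t)·t^(s-1)
the [1/3, 1/2) slice contributes ∫ t**2*log(3*t)/3·t^(s-1) dt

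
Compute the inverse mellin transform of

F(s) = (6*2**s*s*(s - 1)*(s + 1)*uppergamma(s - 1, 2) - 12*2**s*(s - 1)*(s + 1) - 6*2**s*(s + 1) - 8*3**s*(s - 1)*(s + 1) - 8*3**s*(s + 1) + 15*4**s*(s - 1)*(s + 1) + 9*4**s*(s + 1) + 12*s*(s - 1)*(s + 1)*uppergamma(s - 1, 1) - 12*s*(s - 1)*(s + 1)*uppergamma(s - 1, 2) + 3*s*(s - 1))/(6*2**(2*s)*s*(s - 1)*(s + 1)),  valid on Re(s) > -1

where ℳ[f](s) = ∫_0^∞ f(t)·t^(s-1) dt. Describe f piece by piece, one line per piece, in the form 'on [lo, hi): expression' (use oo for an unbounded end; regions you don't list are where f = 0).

remove the common scale on t first: t on [0, 1/2); exp(-2*t)/t on [1/2, 1); (t + 1)/t on [1, 3/2); …
the shared t-power comes off first: t**2 on [0, 1/2); exp(-2*t) on [1/2, 1); t + 1 on [1, 3/2); …
integrate the 5 segments split at 1/4, 1/2, 3/4, 1, then add the results
on [0, 1/4): add ∫ 2*t·t^(s-1) dt
on [1/4, 1/2) integrate f = exp(-4*t)/(2*t) against the kernel
for t in [1/2, 3/4): the term is ∫ (2*t + 1)/(2*t)·t^(s-1)
between 3/4 and 1 the integrand is (2*t + 3)/(2*t)·t^(s-1)
segment [1, ∞) carries exp(-2*t)/(2*t); integrate it

on [0, 1/4): 2*t
on [1/4, 1/2): exp(-4*t)/(2*t)
on [1/2, 3/4): (2*t + 1)/(2*t)
on [3/4, 1): (2*t + 3)/(2*t)
on [1, oo): exp(-2*t)/(2*t)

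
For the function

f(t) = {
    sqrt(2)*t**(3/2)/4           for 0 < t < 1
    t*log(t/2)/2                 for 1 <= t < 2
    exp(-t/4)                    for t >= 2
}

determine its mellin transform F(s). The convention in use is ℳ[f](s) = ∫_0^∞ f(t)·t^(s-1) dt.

(2*2**(2*s)*(2*s + 3)*(s**2 + 2*s + 1)*uppergamma(s, 1/2) - 2*2**s*(2*s + 3) + s*(2*s + 3)*log(2) + 2*s + (2*s + 3)*log(2) + sqrt(2)*(s**2 + 2*s + 1) + 3)/(2*(2*s + 3)*(s**2 + 2*s + 1))
  Re(s) > -3/2

peel off the common scale on t: t**(3/2) on [0, 1/2); t*log(t) on [1/2, 1); exp(-t/2) on [1, ∞)
linearity at 1, 2 turns ℳ[f](s) into 3 summed integrals
segment [0, 1) carries sqrt(2)*t**(3/2)/4; integrate it
between 1 and 2 the integrand is t*log(t/2)/2·t^(s-1)
over [2, ∞), the kernel integral of exp(-t/4) enters the sum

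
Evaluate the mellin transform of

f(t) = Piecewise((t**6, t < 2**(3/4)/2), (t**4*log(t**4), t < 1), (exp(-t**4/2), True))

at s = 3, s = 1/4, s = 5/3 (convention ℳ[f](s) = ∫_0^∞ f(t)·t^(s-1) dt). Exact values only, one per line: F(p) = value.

peel off the power substitution: t**3 on [0, sqrt(2)/2); t**2*log(t**2) on [sqrt(2)/2, 1); exp(-t**2/2) on [1, ∞)
the power substitution comes off first: t**(3/2) on [0, 1/2); t*log(t) on [1/2, 1); exp(-t/2) on [1, ∞)
decompose at 2**(3/4)/2, 1; ℳ[f](s) sums the 3 pieces' integrals
segment 0 to 2**(3/4)/2 holds t**6; add its integral
on [2**(3/4)/2, 1) integrate f = t**4*log(t**4) against the kernel
∫ over [1, ∞) of exp(-t**4/2)·t^(s-1) joins the sum

F(3) = 2**(1/4)*(-144*2**(3/4) + 49*sqrt(2) + 72 + 126*log(2) + 882*sqrt(2)*uppergamma(3/4, 1/2))/3528
F(1/4) = 2**(15/16)*(-6400*2**(1/16) + 1156*sqrt(2) + 3400*log(2) + 3200 + 7225*2**(1/8)*uppergamma(1/16, 1/2))/57800
F(5/3) = 2**(7/12)*(-3312*2**(5/12) + 867*sqrt(2) + 2346*log(2) + 1656 + 6647*2**(5/6)*uppergamma(5/12, 1/2))/53176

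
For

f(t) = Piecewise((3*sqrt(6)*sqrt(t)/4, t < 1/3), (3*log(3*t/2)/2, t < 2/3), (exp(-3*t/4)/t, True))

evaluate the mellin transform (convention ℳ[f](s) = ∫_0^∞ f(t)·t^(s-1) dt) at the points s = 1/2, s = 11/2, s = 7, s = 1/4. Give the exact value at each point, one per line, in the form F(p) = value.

F(1/2) = sqrt(3)*((-7*sqrt(2) - 4*sqrt(pi)*erfc(sqrt(2)/2) + 4*log(2) + 8)*exp(1/2)/4 + sqrt(2))*exp(-1/2)
F(11/2) = sqrt(3)*((-1415*sqrt(2) + 48 + 264*log(2) + 9757440*sqrt(pi)*erfc(sqrt(2)/2))*exp(1/2) + 13753344*sqrt(2))*exp(-1/2)/705672
F(7) = -127/71442 + sqrt(2)/21870 + log(2)/10206 + 810368*exp(-1/2)/729
F(1/4) = 3**(3/4)*(-96*2**(1/4) + 3*sqrt(2)*uppergamma(-3/4, 1/2) + 4*sqrt(2) + 24*log(2) + 96)/12

remove the shared t-power first: 3*sqrt(6)*t**(3/2)/4 on [0, 1/3); 3*t*log(3*t/2)/2 on [1/3, 2/3); exp(-3*t/4) on [2/3, ∞)
peel off the common scale on t: t**(3/2) on [0, 1/2); t*log(t) on [1/2, 1); exp(-t/2) on [1, ∞)
along the cuts 1/3, 2/3, ℳ[f](s) splits into 3 integrals
∫ over [0, 1/3) of 3*sqrt(6)*sqrt(t)/4·t^(s-1) joins the sum
segment [1/3, 2/3) carries 3*log(3*t/2)/2; integrate it
on [2/3, ∞) integrate f = exp(-3*t/4)/t against the kernel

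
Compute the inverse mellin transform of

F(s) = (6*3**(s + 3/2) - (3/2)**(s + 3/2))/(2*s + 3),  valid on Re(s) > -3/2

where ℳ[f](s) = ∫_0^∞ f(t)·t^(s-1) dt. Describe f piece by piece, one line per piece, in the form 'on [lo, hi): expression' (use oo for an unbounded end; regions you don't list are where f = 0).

on [0, 3/2): 5*t**(3/2)/2
on [3/2, 3): 3*t**(3/2)

along the cuts 3/2, ℳ[f](s) splits into 2 integrals
∫ over [0, 3/2) of 5*t**(3/2)/2·t^(s-1) joins the sum
segment [3/2, 3) carries 3*t**(3/2); integrate it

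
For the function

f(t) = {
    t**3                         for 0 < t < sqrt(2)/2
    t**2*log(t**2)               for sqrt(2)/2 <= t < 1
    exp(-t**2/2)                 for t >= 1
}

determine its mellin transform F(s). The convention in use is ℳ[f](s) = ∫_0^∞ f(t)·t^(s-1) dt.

(-2*2**(s/2)*(s + 3) + 2*2**s*(s + 3)*(s**2/4 + s + 1)*uppergamma(s/2, 1/2) + s*(s + 3)*log(2)/2 + s + (s + 3)*log(2) + sqrt(2)*(s**2/4 + s + 1) + 3)/(4*2**(s/2)*(s + 3)*(s**2/4 + s + 1))
  Re(s) > -3

undo the power substitution: t**(3/2) on [0, 1/2); t*log(t) on [1/2, 1); exp(-t/2) on [1, ∞)
linearity at sqrt(2)/2, 1 turns ℳ[f](s) into 3 summed integrals
piece [0, sqrt(2)/2): integrate t**3 against the kernel
for t in [sqrt(2)/2, 1): the term is ∫ t**2*log(t**2)·t^(s-1)
on [1, ∞): add ∫ exp(-t**2/2)·t^(s-1) dt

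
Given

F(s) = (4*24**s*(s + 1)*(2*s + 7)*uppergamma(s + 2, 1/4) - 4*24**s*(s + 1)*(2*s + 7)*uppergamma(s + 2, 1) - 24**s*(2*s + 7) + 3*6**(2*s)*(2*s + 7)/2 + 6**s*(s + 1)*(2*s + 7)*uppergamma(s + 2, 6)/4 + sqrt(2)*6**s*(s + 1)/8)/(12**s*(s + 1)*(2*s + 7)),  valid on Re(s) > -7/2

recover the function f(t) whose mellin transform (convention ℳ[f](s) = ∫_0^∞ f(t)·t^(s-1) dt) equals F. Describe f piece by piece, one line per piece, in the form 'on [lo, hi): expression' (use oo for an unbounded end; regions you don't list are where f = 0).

undo the shared t-power: t**(3/2) on [0, 1/2); exp(-t/2) on [1/2, 2); 1/(2*t) on [2, 3); …
cuts at 1/2, 2, 3: linearity sums the 4 kernel integrals
[0, 1/2) adds the kernel integral of t**(7/2)
piece [1/2, 2): integrate t**2*exp(-t/2) against the kernel
segment 2 to 3 holds t/2; add its integral
[3, ∞) adds the kernel integral of t**2*exp(-2*t)

on [0, 1/2): t**(7/2)
on [1/2, 2): t**2*exp(-t/2)
on [2, 3): t/2
on [3, oo): t**2*exp(-2*t)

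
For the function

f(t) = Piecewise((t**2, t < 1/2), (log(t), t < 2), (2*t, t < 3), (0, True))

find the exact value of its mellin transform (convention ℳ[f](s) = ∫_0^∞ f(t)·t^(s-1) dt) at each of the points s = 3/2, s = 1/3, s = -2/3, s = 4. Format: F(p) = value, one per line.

F(3/2) = sqrt(2)*(-9979 + 3780*log(2) + 9072*sqrt(6))/2520
F(1/3) = 3*2**(2/3)*(-112*2**(2/3) + log(2**(28 + 28*2**(2/3))) + 42*6**(1/3) + 85)/56
F(-2/3) = 3*2**(2/3)*(-19*2**(2/3) - log(2**(2*2**(2/3) + 8)) + 13 + 16*6**(1/3))/16
F(4) = 257*log(2)/64 + 320281/3840

split f at 1/2, 2: ℳ[f](s) collects 3 kernel integrals
piece [0, 1/2): integrate t**2 against the kernel
segment 1/2 to 2 holds log(t); add its integral
segment [2, 3) carries 2*t; integrate it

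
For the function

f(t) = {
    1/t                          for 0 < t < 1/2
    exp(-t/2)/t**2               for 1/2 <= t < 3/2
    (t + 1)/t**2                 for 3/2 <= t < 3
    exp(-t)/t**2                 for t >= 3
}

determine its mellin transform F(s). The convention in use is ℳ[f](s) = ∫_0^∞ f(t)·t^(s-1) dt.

undo the shared t-power: 1 on [0, 1/2); exp(-t/2)/t on [1/2, 3/2); (t + 1)/t on [3/2, 3); …
undo the shared t-power: t on [0, 1/2); exp(-t/2) on [1/2, 3/2); t + 1 on [3/2, 3); …
integrate the 4 segments split at 1/2, 3/2, 3, then add the results
for t in [0, 1/2): the term is ∫ 1/t·t^(s-1)
segment [1/2, 3/2) carries exp(-t/2)/t**2; integrate it
∫ (t + 1)/t**2·t^(s-1) over [3/2, 3)
∫ exp(-t)/t**2·t^(s-1) over [3, ∞)

(9*2**(2*s)*(s - 2)*(s - 1)*uppergamma(s - 2, 1/4) - 9*2**(2*s)*(s - 2)*(s - 1)*uppergamma(s - 2, 3/4) + 36*2**s*(s - 2)*(s - 1)*uppergamma(s - 2, 3) + 40*3**s*(2 - s) - 16*3**s + 16*6**s*(s - 2) + 4*6**s + 72*s - 144)/(36*2**s*(s - 2)*(s - 1))
  Re(s) > 1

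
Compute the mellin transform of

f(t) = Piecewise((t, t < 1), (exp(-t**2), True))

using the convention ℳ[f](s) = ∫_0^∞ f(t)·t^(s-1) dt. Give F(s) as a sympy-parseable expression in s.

((s + 1)*uppergamma(s/2, 1) + 2)/(2*(s + 1))
  Re(s) > -1

peel off the power substitution: sqrt(t) on [0, 1); exp(-t) on [1, ∞)
breakpoints 1: one integral from each of the 2 segments
between 0 and 1 the integrand is t·t^(s-1)
the [1, ∞) slice contributes ∫ exp(-t**2)·t^(s-1) dt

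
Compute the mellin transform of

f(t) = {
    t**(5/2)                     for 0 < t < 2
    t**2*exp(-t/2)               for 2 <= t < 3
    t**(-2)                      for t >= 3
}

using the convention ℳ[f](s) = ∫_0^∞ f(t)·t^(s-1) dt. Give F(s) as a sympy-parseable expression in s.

back out the shared t-power: sqrt(t) on [0, 2); exp(-t/2) on [2, 3); t**(-4) on [3, ∞)
along the cuts 2, 3, ℳ[f](s) splits into 3 integrals
the [0, 2) slice contributes ∫ t**(5/2)·t^(s-1) dt
segment 2 to 3 holds t**2*exp(-t/2); add its integral
between 3 and ∞ the integrand is t**(-2)·t^(s-1)

(36*2**s*(s - 2)*(2*s + 5)*uppergamma(s + 2, 1) - 36*2**s*(s - 2)*(2*s + 5)*uppergamma(s + 2, 3/2) + 72*2**(s + 1/2)*(s - 2) - 3**s*(2*s + 5))/(9*(s - 2)*(2*s + 5))
  -5/2 < Re(s) < 2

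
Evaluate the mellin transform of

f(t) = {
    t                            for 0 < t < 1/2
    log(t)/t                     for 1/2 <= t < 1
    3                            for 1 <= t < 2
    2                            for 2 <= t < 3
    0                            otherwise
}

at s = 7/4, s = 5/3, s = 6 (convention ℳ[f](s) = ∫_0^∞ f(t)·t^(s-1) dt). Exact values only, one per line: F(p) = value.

the 4 pieces separated at 1/2, 1, 2 each add one integral
over [0, 1/2), the kernel integral of t enters the sum
segment [1/2, 1) carries log(t)/t; integrate it
[1, 2) adds the kernel integral of 3
over [2, 3), the kernel integral of 2 enters the sum

F(7/4) = 2**(1/4)*(-2420*2**(3/4) + 924*log(2) + 1295 + 1584*sqrt(2) + 2376*6**(3/4))/1386
F(5/3) = -81/20 + 3*2**(1/3)*log(2)/4 + 75*2**(1/3)/64 + 6*2**(2/3)/5 + 18*3**(2/3)/5
F(6) = log(2)/160 + 17010271/67200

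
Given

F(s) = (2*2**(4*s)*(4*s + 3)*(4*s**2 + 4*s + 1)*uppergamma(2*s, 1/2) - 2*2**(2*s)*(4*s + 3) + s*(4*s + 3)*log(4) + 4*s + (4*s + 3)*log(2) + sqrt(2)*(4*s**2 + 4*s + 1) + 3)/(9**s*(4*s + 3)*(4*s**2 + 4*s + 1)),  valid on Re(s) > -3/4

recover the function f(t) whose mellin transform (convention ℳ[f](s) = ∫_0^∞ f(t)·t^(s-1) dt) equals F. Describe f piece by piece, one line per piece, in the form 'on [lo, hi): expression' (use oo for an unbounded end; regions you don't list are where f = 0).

back out the common scale on t: 2**(1/4)*3**(3/4)*t**(3/4)/2 on [0, 1/6); sqrt(6)*sqrt(t)*log(sqrt(6)*sqrt(t)/2)/2 on [1/6, 2/3); exp(-sqrt(6)*sqrt(t)/4) on [2/3, ∞)
back out the common scale on t: t**(3/4) on [0, 1/4); sqrt(t)*log(sqrt(t)) on [1/4, 1); exp(-sqrt(t)/2) on [1, ∞)
the power substitution comes off first: t**(3/2) on [0, 1/2); t*log(t) on [1/2, 1); exp(-t/2) on [1, ∞)
treat the 3 regions marked off by 1/9, 4/9 separately and sum
the [0, 1/9) slice contributes ∫ 3*sqrt(6)*t**(3/4)/4·t^(s-1) dt
for t in [1/9, 4/9): the term is ∫ 3*sqrt(t)*log(3*sqrt(t)/2)/2·t^(s-1)
segment 4/9 to ∞ holds exp(-3*sqrt(t)/4); add its integral

on [0, 1/9): 3*sqrt(6)*t**(3/4)/4
on [1/9, 4/9): 3*sqrt(t)*log(3*sqrt(t)/2)/2
on [4/9, oo): exp(-3*sqrt(t)/4)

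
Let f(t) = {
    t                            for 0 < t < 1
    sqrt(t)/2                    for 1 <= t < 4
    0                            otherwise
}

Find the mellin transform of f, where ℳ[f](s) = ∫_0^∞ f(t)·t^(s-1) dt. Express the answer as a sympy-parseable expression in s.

peel off the shared t-power: sqrt(t) on [0, 1); 1/2 on [1, 4)
remove the power substitution first: t on [0, 1); 1/2 on [1, 2)
linearity at 1 turns ℳ[f](s) into 2 summed integrals
on [0, 1): add ∫ t·t^(s-1) dt
[1, 4) adds the kernel integral of sqrt(t)/2

(2**(2*s + 1)*(s + 1) + s)/((s + 1)*(2*s + 1))
  Re(s) > -1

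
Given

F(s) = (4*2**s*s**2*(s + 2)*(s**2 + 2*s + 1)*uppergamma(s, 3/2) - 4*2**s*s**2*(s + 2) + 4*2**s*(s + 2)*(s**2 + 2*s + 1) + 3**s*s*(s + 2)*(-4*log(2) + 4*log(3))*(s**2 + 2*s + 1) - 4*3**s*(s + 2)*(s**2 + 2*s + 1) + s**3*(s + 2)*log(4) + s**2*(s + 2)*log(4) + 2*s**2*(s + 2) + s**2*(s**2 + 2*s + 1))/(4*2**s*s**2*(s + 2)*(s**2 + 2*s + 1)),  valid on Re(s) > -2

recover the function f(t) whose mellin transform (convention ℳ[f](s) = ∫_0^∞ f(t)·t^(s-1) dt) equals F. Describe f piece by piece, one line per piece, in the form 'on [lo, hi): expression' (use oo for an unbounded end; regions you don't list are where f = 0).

on [0, 1/2): t**2
on [1/2, 1): t*log(t)
on [1, 3/2): log(t)
on [3/2, oo): exp(-t)

decompose at 1/2, 1, 3/2; ℳ[f](s) sums the 4 pieces' integrals
on [0, 1/2): add ∫ t**2·t^(s-1) dt
on [1/2, 1) integrate f = t*log(t) against the kernel
between 1 and 3/2 the integrand is log(t)·t^(s-1)
over [3/2, ∞), the kernel integral of exp(-t) enters the sum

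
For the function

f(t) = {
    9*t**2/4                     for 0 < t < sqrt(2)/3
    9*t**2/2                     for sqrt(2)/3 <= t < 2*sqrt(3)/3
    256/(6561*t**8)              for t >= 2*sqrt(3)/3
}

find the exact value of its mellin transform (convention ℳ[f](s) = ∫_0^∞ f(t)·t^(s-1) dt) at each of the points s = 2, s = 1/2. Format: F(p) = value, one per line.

F(2) = 5759/2916
F(1/2) = 2**(1/4)*sqrt(3)*(-243 + 2918*6**(1/4))/3645

strip the power substitution: 9*t/4 on [0, 2/9); 9*t/2 on [2/9, 4/3); 256/(6561*t**4) on [4/3, ∞)
undo the common scale on t: 3*t/2 on [0, 1/3); 3*t on [1/3, 2); 16/(81*t**4) on [2, ∞)
undo the common scale on t: t on [0, 1/2); 2*t on [1/2, 3); t**(-4) on [3, ∞)
linearity at sqrt(2)/3, 2*sqrt(3)/3 turns ℳ[f](s) into 3 summed integrals
[0, sqrt(2)/3) adds the kernel integral of 9*t**2/4
on [sqrt(2)/3, 2*sqrt(3)/3) integrate f = 9*t**2/2 against the kernel
for t in [2*sqrt(3)/3, ∞): the term is ∫ 256/(6561*t**8)·t^(s-1)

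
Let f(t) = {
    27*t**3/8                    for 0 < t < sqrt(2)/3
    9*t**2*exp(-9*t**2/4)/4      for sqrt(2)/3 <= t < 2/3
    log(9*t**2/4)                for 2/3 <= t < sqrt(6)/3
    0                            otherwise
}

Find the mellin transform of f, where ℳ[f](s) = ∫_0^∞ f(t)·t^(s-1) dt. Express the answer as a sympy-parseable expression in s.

undo the common scale on t: t**3 on [0, sqrt(2)/2); t**2*exp(-t**2) on [sqrt(2)/2, 1); log(t**2) on [1, sqrt(6)/2)
strip the shared t-power: t on [0, sqrt(2)/2); exp(-t**2) on [sqrt(2)/2, 1); log(t**2)/t**2 on [1, sqrt(6)/2)
strip the power substitution: sqrt(t) on [0, 1/2); exp(-t) on [1/2, 1); log(t)/t on [1, 3/2)
treat the 3 regions marked off by sqrt(2)/3, 2/3 separately and sum
∫ over [0, sqrt(2)/3) of 27*t**3/8·t^(s-1) joins the sum
on [sqrt(2)/3, 2/3): add ∫ 9*t**2*exp(-9*t**2/4)/4·t^(s-1) dt
on [2/3, sqrt(6)/3): add ∫ log(9*t**2/4)·t^(s-1) dt

(sqrt(2)*2**(s/2)*s**2 + 2*2**s*s**3*uppergamma(s/2 + 1, 1/2) - 2*2**s*s**3*uppergamma(s/2 + 1, 1) + 6*2**s*s**2*uppergamma(s/2 + 1, 1/2) - 6*2**s*s**2*uppergamma(s/2 + 1, 1) + 8*2**s*s + 24*2**s + 6**(s/2)*s**2*(-4*log(2) + 4*log(3)) - 8*6**(s/2)*s + 6**(s/2)*s*(-12*log(2) + 12*log(3)) - 24*6**(s/2))/(4*3**s*s**2*(s + 3))
  Re(s) > -3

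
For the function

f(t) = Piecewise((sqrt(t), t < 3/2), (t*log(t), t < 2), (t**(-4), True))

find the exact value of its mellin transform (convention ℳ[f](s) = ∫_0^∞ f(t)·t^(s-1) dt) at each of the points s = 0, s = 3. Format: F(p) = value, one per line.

F(0) = -31/64 + log(8*sqrt(6)/9) + sqrt(6)
F(3) = -81*log(3)/64 - 47/256 + 27*sqrt(6)/56 + 337*log(2)/64

the 3 pieces separated at 3/2, 2 each add one integral
on [0, 3/2) integrate f = sqrt(t) against the kernel
for t in [3/2, 2): the term is ∫ t*log(t)·t^(s-1)
between 2 and ∞ the integrand is t**(-4)·t^(s-1)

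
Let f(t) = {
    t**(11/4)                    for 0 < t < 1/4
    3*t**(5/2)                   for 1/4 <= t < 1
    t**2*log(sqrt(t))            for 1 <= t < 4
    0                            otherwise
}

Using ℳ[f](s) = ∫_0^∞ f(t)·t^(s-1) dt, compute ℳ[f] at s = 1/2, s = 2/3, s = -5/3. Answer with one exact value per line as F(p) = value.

F(1/2) = -2393/1600 + sqrt(2)/416 + 64*log(2)/5
F(2/3) = -9*2**(1/3)/4 - 9*2**(2/3)/1216 + 3*2**(1/6)/1312 + 2475/2432 + 12*2**(1/3)*log(2)
F(-5/3) = -9*2**(2/3)/2 - 9*2**(1/3)/10 + 3*2**(5/6)/26 + 3*2**(2/3)*log(2) + 81/10

remove the shared t-power first: t**(3/4) on [0, 1/4); 3*sqrt(t) on [1/4, 1); log(sqrt(t)) on [1, 4)
back out the power substitution: t**(3/2) on [0, 1/2); 3*t on [1/2, 1); log(t) on [1, 2)
slice at 1/4, 1, transform all 3 pieces, and sum them
on [0, 1/4): add ∫ t**(11/4)·t^(s-1) dt
for t in [1/4, 1): the term is ∫ 3*t**(5/2)·t^(s-1)
∫ over [1, 4) of t**2*log(sqrt(t))·t^(s-1) joins the sum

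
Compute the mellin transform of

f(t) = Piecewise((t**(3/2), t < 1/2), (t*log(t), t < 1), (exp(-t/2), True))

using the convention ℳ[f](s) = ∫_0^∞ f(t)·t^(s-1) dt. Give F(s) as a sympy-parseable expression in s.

(2*2**(2*s)*(2*s + 3)*(s**2 + 2*s + 1)*uppergamma(s, 1/2) - 2*2**s*(2*s + 3) + s*(2*s + 3)*log(2) + 2*s + (2*s + 3)*log(2) + sqrt(2)*(s**2 + 2*s + 1) + 3)/(2*2**s*(2*s + 3)*(s**2 + 2*s + 1))
  Re(s) > -3/2

breakpoints 1/2, 1: one integral from each of the 3 segments
for t in [0, 1/2): the term is ∫ t**(3/2)·t^(s-1)
the [1/2, 1) slice contributes ∫ t*log(t)·t^(s-1) dt
over [1, ∞), the kernel integral of exp(-t/2) enters the sum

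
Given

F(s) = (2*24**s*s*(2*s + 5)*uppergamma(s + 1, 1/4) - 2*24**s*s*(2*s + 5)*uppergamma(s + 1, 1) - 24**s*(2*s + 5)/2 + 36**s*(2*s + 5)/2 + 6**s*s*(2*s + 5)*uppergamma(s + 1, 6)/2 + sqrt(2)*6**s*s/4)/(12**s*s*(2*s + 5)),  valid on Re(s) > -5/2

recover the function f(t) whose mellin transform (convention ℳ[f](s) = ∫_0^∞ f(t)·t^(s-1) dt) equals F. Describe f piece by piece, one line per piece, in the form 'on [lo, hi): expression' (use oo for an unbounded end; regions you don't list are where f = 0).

invert the shared t-power to get t**(3/2) on [0, 1/2); exp(-t/2) on [1/2, 2); 1/(2*t) on [2, 3); …
the 4 pieces separated at 1/2, 2, 3 each add one integral
∫ t**(5/2)·t^(s-1) over [0, 1/2)
[1/2, 2) adds the kernel integral of t*exp(-t/2)
segment 2 to 3 holds 1/2; add its integral
between 3 and ∞ the integrand is t*exp(-2*t)·t^(s-1)

on [0, 1/2): t**(5/2)
on [1/2, 2): t*exp(-t/2)
on [2, 3): 1/2
on [3, oo): t*exp(-2*t)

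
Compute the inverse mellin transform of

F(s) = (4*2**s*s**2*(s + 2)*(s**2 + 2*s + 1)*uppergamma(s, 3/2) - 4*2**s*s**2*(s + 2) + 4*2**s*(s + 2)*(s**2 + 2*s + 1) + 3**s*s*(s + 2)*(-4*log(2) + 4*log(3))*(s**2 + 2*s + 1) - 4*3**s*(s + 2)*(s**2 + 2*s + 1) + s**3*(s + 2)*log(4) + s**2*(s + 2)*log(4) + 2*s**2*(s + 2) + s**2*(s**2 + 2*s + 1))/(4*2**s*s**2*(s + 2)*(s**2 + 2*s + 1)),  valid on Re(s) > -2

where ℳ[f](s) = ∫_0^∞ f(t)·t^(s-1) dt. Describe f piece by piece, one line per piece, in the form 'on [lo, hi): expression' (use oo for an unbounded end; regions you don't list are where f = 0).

breakpoints 1/2, 1, 3/2: one integral from each of the 4 segments
between 0 and 1/2 the integrand is t**2·t^(s-1)
∫ t*log(t)·t^(s-1) over [1/2, 1)
[1, 3/2) adds the kernel integral of log(t)
piece [3/2, ∞): integrate exp(-t) against the kernel

on [0, 1/2): t**2
on [1/2, 1): t*log(t)
on [1, 3/2): log(t)
on [3/2, oo): exp(-t)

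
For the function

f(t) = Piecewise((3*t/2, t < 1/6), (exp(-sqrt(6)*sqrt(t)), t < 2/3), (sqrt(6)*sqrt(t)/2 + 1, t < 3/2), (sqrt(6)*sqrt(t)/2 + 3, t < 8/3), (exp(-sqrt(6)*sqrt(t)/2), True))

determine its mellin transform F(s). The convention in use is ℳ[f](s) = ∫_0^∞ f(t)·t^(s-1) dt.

undo the common scale on t: t on [0, 1/4); exp(-2*sqrt(t)) on [1/4, 1); sqrt(t) + 1 on [1, 9/4); …
strip the power substitution: t**2 on [0, 1/2); exp(-2*t) on [1/2, 1); t + 1 on [1, 3/2); …
breakpoints 1/6, 2/3, 3/2, 8/3: one integral from each of the 5 segments
∫ 3*t/2·t^(s-1) over [0, 1/6)
over [1/6, 2/3), the kernel integral of exp(-sqrt(6)*sqrt(t)) enters the sum
over [2/3, 3/2), the kernel integral of (sqrt(6)*sqrt(t)/2 + 1) enters the sum
segment 3/2 to 8/3 holds (sqrt(6)*sqrt(t)/2 + 3); add its integral
segment 8/3 to ∞ holds exp(-sqrt(6)*sqrt(t)/2); add its integral

(40*2**(4*s)*s*(s + 1) + 12*2**(4*s)*(s + 1) + 8*2**(2*s)*s*(s + 1)*(2*s + 1)*uppergamma(2*s, 2) - 16*2**(2*s)*s*(s + 1) - 4*2**(2*s)*(s + 1) - 16*9**s*s*(s + 1) - 8*9**s*(s + 1) + 8*s*(s + 1)*(2*s + 1)*uppergamma(2*s, 1) - 8*s*(s + 1)*(2*s + 1)*uppergamma(2*s, 2) + s*(2*s + 1))/(4*6**s*s*(s + 1)*(2*s + 1))
  Re(s) > -1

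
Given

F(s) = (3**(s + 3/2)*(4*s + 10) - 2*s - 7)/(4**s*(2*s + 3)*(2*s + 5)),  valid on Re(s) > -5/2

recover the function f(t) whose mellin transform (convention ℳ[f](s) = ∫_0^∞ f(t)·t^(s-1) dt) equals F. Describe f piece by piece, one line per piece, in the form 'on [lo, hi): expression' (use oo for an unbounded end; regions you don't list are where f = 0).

reversing the common scale on t: 2*sqrt(2)*t**(5/2) on [0, 1/2); 2*sqrt(2)*t**(3/2) on [1/2, 3/2)
peel off the shared t-power: 2*sqrt(2)*t**(3/2) on [0, 1/2); 2*sqrt(2)*sqrt(t) on [1/2, 3/2)
strip the common scale on t: t**(3/2) on [0, 1); 2*sqrt(t) on [1, 3)
split f at 1/4: ℳ[f](s) collects 2 kernel integrals
on [0, 1/4) integrate f = 16*t**(5/2) against the kernel
∫ over [1/4, 3/4) of 8*t**(3/2)·t^(s-1) joins the sum

on [0, 1/4): 16*t**(5/2)
on [1/4, 3/4): 8*t**(3/2)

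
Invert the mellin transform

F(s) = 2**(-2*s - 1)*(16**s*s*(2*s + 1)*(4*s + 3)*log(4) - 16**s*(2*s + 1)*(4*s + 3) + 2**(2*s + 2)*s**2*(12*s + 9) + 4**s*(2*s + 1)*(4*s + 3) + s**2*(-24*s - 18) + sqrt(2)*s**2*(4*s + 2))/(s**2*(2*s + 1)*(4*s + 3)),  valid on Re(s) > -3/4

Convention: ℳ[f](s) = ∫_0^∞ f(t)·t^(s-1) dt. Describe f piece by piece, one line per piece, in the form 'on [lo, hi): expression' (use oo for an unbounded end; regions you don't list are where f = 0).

undo the power substitution: t**(3/2) on [0, 1/2); 3*t on [1/2, 1); log(t) on [1, 2)
breakpoints 1/4, 1: one integral from each of the 3 segments
on [0, 1/4): add ∫ t**(3/4)·t^(s-1) dt
for t in [1/4, 1): the term is ∫ 3*sqrt(t)·t^(s-1)
[1, 4) adds the kernel integral of log(sqrt(t))

on [0, 1/4): t**(3/4)
on [1/4, 1): 3*sqrt(t)
on [1, 4): log(sqrt(t))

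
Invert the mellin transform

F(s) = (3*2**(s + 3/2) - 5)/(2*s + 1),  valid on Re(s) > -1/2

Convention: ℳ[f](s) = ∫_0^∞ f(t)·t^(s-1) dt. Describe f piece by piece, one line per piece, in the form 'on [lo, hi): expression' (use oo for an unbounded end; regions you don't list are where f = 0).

decompose at 1; ℳ[f](s) sums the 2 pieces' integrals
piece [0, 1): integrate sqrt(t)/2 against the kernel
segment [1, 2) carries 3*sqrt(t); integrate it

on [0, 1): sqrt(t)/2
on [1, 2): 3*sqrt(t)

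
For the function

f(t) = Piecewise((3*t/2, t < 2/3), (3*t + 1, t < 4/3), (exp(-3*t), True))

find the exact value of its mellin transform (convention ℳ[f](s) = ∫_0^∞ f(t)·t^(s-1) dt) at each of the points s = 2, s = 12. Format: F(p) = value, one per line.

F(2) = 5*exp(-4)/9 + 26/9
F(12) = 9475072/767637 + 2177388800*exp(-4)/531441

peel off the common scale on t: t on [0, 1); 2*t + 1 on [1, 2); exp(-2*t) on [2, ∞)
along the cuts 2/3, 4/3, ℳ[f](s) splits into 3 integrals
∫ 3*t/2·t^(s-1) over [0, 2/3)
piece [2/3, 4/3): integrate (3*t + 1) against the kernel
for t in [4/3, ∞): the term is ∫ exp(-3*t)·t^(s-1)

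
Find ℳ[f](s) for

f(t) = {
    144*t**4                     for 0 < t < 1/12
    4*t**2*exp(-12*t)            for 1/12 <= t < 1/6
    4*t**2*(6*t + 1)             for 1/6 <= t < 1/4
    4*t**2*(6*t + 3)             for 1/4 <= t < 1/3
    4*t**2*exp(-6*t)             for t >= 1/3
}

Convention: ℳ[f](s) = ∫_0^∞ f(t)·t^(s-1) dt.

peel off the common scale on t: 9*t**4 on [0, 1/6); t**2*exp(-6*t) on [1/6, 1/3); t**2*(3*t + 1) on [1/3, 1/2); …
peel off the shared t-power: 9*t**2 on [0, 1/6); exp(-6*t) on [1/6, 1/3); 3*t + 1 on [1/3, 1/2); …
back out the common scale on t: t**2 on [0, 1/2); exp(-2*t) on [1/2, 1); t + 1 on [1, 3/2); …
summing 5 kernel integrals split by 1/12, 1/6, 1/4, 1/3 yields ℳ[f](s)
segment 0 to 1/12 holds 144*t**4; add its integral
on [1/12, 1/6) integrate f = 4*t**2*exp(-12*t) against the kernel
for t in [1/6, 1/4): the term is ∫ 4*t**2*(6*t + 1)·t^(s-1)
the [1/4, 1/3) slice contributes ∫ 4*t**2*(6*t + 3)·t^(s-1) dt
piece [1/3, ∞): integrate 4*t**2*exp(-6*t) against the kernel

(320*2**(2*s)*(s + 2)*(s + 4) + 192*2**(2*s)*(s + 4) + 16*2**s*(s + 2)*(s + 3)*(s + 4)*uppergamma(s + 2, 2) - 32*2**s*(s + 2)*(s + 4) - 16*2**s*(s + 4) - 72*3**s*(s + 2)*(s + 4) - 72*3**s*(s + 4) + 4*(s + 2)*(s + 3)*(s + 4)*uppergamma(s + 2, 1) - 4*(s + 2)*(s + 3)*(s + 4)*uppergamma(s + 2, 2) + (s + 2)*(s + 3))/(144*12**s*(s + 2)*(s + 3)*(s + 4))
  Re(s) > -4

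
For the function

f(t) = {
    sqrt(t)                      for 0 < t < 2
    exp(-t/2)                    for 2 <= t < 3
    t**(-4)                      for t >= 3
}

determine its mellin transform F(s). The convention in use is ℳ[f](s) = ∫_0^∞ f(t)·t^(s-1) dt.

(2**s*(s - 4)*(2*s + 1)*uppergamma(s, 1) - 2**s*(s - 4)*(2*s + 1)*uppergamma(s, 3/2) + 2*2**(s + 1/2)*(s - 4) - 3**s*(2*s + 1)/81)/((s - 4)*(2*s + 1))
  -1/2 < Re(s) < 4

integrate the 3 segments split at 2, 3, then add the results
for t in [0, 2): the term is ∫ sqrt(t)·t^(s-1)
on [2, 3): add ∫ exp(-t/2)·t^(s-1) dt
over [3, ∞), the kernel integral of t**(-4) enters the sum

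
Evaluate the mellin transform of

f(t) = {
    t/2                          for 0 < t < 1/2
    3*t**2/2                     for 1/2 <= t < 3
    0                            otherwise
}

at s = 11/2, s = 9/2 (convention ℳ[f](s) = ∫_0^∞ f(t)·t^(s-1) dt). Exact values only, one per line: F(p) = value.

integrate the 2 segments split at 1/2, then add the results
for t in [0, 1/2): the term is ∫ t/2·t^(s-1)
between 1/2 and 3 the integrand is 3*t**2/2·t^(s-1)

F(11/2) = -3*sqrt(2)/16640 + 2187*sqrt(3)/5
F(9/2) = -7*sqrt(2)/18304 + 2187*sqrt(3)/13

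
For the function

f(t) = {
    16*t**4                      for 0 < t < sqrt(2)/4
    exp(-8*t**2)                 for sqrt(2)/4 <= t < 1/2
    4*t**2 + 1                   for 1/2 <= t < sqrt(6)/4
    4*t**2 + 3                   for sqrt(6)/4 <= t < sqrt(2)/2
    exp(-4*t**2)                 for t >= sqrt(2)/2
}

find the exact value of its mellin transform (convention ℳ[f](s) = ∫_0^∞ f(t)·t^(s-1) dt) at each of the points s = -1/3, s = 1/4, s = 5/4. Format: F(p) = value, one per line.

F(-1/3) = sqrt(2)*(-858*2**(2/3) - 110*uppergamma(-1/6, 2) + 55*2**(5/6)*uppergamma(-1/6, 2) + 15 + 110*uppergamma(-1/6, 1) + 264*2**(5/6) + 440*3**(5/6))/220
F(1/4) = 2**(5/8)*(-2448*3**(1/8) - 1360*2**(1/8) - 153*uppergamma(1/8, 2) + 153*2**(1/8)*uppergamma(1/8, 2) + 18 + 153*uppergamma(1/8, 1) + 3944*2**(1/4))/612
F(5/4) = 2**(1/8)*(-4368*3**(5/8) - 3024*2**(5/8) - 1365*uppergamma(5/8, 2) + 130 + 1365*2**(5/8)*uppergamma(5/8, 2) + 1365*uppergamma(5/8, 1) + 16464*2**(1/4))/10920

remove the common scale on t first: t**4 on [0, sqrt(2)/2); exp(-2*t**2) on [sqrt(2)/2, 1); t**2 + 1 on [1, sqrt(6)/2); …
undo the power substitution: t**2 on [0, 1/2); exp(-2*t) on [1/2, 1); t + 1 on [1, 3/2); …
f breaks at sqrt(2)/4, 1/2, sqrt(6)/4, sqrt(2)/2 into 5 integrals to sum
on [0, sqrt(2)/4) integrate f = 16*t**4 against the kernel
between sqrt(2)/4 and 1/2 the integrand is exp(-8*t**2)·t^(s-1)
between 1/2 and sqrt(6)/4 the integrand is (4*t**2 + 1)·t^(s-1)
piece [sqrt(6)/4, sqrt(2)/2): integrate (4*t**2 + 3) against the kernel
on [sqrt(2)/2, ∞): add ∫ exp(-4*t**2)·t^(s-1) dt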